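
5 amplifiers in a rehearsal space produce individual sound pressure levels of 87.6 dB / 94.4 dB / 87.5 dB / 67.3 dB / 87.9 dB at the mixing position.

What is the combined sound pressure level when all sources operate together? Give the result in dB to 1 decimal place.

96.5 dB

Σ 10^(Lᵢ/10) = 4.514e+09.
L_total = 10·log₁₀(4.514e+09) = 96.5 dB.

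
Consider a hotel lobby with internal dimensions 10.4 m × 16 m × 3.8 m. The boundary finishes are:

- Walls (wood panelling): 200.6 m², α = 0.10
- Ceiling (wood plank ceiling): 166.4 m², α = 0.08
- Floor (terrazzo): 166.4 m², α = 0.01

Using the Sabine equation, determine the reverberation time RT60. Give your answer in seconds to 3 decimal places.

2.906 s

Equivalent absorption area: A = 200.6·0.10 + 166.4·0.08 + 166.4·0.01 = 35.036 m².
V = 10.4·16·3.8 = 632.32 m³.
Sabine: RT60 = 0.161 × 632.32 / 35.036 = 2.906 s.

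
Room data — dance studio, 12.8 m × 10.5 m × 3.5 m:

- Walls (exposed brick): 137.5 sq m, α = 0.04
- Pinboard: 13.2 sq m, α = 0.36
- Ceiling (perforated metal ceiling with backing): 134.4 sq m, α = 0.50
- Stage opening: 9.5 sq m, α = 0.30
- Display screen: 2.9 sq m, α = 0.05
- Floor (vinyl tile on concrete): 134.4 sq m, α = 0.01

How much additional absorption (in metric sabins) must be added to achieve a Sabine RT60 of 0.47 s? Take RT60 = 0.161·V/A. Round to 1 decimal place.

Equivalent absorption area: A₁ = 137.5*0.04 + 13.2*0.36 + 134.4*0.50 + 9.5*0.30 + 2.9*0.05 + 134.4*0.01 = 81.791 sq m.
V = 470.4 m³. Required absorption A₂ = 0.161 × 470.4 / 0.47 = 161.137 sabins.
Additional absorption ΔA = 161.137 − 81.791 = 79.3 sabins.

79.3 sabins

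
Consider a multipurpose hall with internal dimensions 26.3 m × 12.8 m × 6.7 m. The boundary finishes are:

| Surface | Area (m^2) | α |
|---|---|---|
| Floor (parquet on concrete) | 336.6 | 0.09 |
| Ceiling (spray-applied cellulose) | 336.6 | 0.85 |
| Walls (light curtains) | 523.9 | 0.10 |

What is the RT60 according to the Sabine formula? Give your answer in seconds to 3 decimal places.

Total absorption A = 336.6·0.09 + 336.6·0.85 + 523.9·0.10
  = 30.294 + 286.110 + 52.390 = 368.794 m^2 sabins.
V = 26.3·12.8·6.7 = 2255.488 m³.
RT60 = 0.161 · V / A = 0.161 × 2255.488 / 368.794 = 0.985 s.

0.985 s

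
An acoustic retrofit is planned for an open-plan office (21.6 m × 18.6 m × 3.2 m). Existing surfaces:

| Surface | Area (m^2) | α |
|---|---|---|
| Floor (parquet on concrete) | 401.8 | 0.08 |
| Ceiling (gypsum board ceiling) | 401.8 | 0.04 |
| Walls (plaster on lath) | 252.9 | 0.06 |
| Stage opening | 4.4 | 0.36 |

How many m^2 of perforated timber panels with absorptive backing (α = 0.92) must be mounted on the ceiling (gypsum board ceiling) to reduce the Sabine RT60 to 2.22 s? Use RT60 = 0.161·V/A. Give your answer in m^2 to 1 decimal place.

32.1

Summing Sᵢαᵢ: 32.144 + 16.072 + 15.174 + 1.584 → A₁ = 64.974 sabins.
V = 1285.632 m³. Target absorption A₂ = 0.161 × 1285.632 / 2.22 = 93.237 sabins.
Absorption to add: 93.237 − 64.974 = 28.263 sabins.
Each m^2 of panel replacing the ceiling (gypsum board ceiling) adds (0.92 − 0.04) = 0.88 sabins.
Panel area = 28.263 / 0.88 = 32.1 m^2.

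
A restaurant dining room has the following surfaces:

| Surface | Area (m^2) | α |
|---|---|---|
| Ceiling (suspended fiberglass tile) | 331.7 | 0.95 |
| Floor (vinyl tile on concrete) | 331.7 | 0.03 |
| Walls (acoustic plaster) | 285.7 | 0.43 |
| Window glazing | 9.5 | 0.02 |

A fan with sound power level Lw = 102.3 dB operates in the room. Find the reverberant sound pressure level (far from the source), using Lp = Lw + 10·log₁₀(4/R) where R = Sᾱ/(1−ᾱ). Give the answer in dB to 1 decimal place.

79.1 dB

A = 448.107 sabins; S = 958.6 m^2.
ᾱ = 448.107/958.6 = 0.4675; R = Sᾱ/(1−ᾱ) = 448.107/(1−0.4675) = 841.515 m^2.
Lp = 102.3 + 10·log₁₀(4/841.515) = 102.3 + (-23.23) = 79.1 dB.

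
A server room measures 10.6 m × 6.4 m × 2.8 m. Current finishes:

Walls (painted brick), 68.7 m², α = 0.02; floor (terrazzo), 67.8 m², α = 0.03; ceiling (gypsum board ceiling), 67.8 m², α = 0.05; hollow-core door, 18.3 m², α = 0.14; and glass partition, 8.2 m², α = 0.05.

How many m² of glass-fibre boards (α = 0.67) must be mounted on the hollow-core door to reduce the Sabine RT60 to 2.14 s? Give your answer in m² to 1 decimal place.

Equivalent absorption area: A₁ = 68.7·0.02 + 67.8·0.03 + 67.8·0.05 + 18.3·0.14 + 8.2·0.05 = 9.770 m².
V = 189.952 m³. Target absorption A₂ = 0.161 × 189.952 / 2.14 = 14.291 sabins.
ΔA needed = 14.291 − 9.770 = 4.521 sabins.
Each m² of panel replacing the hollow-core door adds (0.67 − 0.14) = 0.53 sabins.
Area = ΔA/Δα = 4.521/0.53 = 8.5 m².

8.5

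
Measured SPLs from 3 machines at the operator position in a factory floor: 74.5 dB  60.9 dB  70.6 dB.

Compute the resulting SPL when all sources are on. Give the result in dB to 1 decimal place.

76.1 dB

Converting to relative power and adding: 10^(74.5/10) + 10^(60.9/10) + 10^(70.6/10) = 4.09e+07.
Combined level = 10 log₁₀(4.09e+07) = 76.1 dB.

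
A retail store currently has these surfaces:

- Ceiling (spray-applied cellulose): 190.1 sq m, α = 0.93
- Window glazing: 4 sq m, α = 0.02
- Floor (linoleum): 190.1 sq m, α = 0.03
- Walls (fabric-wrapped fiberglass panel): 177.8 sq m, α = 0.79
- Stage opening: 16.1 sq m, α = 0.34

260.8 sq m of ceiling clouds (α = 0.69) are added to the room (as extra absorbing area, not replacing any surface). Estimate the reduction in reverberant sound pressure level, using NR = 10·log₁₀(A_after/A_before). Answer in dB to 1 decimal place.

Total absorption A_before = 190.1*0.93 + 4*0.02 + 190.1*0.03 + 177.8*0.79 + 16.1*0.34
  = 176.793 + 0.080 + 5.703 + 140.462 + 5.474 = 328.512 sq m sabins.
Added absorption = 260.8 × 0.69 = 179.952 sabins.
New total A_after = 508.464 sabins.
NR = 10·log₁₀(508.464/328.512) = 1.9 dB.

1.9 dB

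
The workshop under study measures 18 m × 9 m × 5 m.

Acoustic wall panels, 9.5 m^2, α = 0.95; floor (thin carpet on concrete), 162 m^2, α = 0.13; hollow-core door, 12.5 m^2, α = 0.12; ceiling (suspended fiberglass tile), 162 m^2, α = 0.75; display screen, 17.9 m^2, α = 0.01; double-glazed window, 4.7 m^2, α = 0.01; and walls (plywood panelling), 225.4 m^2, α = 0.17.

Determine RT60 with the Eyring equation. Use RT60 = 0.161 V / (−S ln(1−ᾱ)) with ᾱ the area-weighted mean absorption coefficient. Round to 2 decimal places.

Total surface area S = 9.5 + 162 + 12.5 + 162 + 17.9 + 4.7 + 225.4 = 594.0 m^2.
Σ(Sᵢαᵢ) = 9.5×0.95 + 162×0.13 + 12.5×0.12 + 162×0.75 + 17.9×0.01 + 4.7×0.01 + 225.4×0.17 = 191.629.
Mean coefficient ᾱ = A/S = 0.3226.
−S·ln(1−ᾱ) = −594.0 × ln(1 − 0.3226) = 231.359.
V = 18 × 9 × 5 = 810 m³.
T = 0.161·V/[−S·ln(1−ᾱ)] = 0.161·810/231.359 = 0.56 s.

0.56 sec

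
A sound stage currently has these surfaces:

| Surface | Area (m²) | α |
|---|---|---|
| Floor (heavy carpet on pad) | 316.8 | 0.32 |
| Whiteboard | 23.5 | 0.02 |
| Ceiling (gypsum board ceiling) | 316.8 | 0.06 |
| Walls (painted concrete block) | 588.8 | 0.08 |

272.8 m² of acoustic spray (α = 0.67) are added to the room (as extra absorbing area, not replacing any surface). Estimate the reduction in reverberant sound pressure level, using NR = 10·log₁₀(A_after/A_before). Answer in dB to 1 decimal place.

Equivalent absorption area: A_before = 316.8·0.32 + 23.5·0.02 + 316.8·0.06 + 588.8·0.08 = 167.958 m².
Added absorption = 272.8 × 0.67 = 182.776 sabins.
A_after = 167.958 + 182.776 = 350.734 sabins.
Reduction = 10 log₁₀(A_after/A_before) = 10 log₁₀(2.0882) = 3.2 dB.

3.2 dB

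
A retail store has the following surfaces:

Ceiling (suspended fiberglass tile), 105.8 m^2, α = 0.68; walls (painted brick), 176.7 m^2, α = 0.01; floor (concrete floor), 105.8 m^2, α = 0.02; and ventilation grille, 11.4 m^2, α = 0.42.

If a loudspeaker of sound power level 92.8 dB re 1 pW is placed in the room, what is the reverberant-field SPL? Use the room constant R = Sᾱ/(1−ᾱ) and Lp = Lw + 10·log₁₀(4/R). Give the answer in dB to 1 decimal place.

78.8 dB

A = 80.615 sabins; S = 399.7 m^2.
ᾱ = 80.615/399.7 = 0.2017; R = Sᾱ/(1−ᾱ) = 80.615/(1−0.2017) = 100.983 m^2.
Lp = Lw + 10 log₁₀(4/R) = 92.8 -14.02 = 78.8 dB.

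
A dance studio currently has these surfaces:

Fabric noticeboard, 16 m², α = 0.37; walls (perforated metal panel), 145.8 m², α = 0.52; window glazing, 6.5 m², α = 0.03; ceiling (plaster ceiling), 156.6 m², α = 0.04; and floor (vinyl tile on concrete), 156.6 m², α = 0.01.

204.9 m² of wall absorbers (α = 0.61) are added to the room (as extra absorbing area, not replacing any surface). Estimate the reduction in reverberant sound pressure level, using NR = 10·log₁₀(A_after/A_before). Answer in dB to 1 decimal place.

Equivalent absorption area: A_before = 16×0.37 + 145.8×0.52 + 6.5×0.03 + 156.6×0.04 + 156.6×0.01 = 89.761 m².
Treatment contributes 204.9·0.61 = 124.989 sabins.
New total A_after = 214.750 sabins.
Reduction = 10 log₁₀(A_after/A_before) = 10 log₁₀(2.3925) = 3.8 dB.

3.8 dB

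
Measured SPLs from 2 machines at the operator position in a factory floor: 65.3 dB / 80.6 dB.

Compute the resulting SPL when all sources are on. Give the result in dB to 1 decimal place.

80.7 dB

Σ 10^(Lᵢ/10) = 1.182e+08.
Back to dB: 10·log₁₀ Σ = 80.7 dB.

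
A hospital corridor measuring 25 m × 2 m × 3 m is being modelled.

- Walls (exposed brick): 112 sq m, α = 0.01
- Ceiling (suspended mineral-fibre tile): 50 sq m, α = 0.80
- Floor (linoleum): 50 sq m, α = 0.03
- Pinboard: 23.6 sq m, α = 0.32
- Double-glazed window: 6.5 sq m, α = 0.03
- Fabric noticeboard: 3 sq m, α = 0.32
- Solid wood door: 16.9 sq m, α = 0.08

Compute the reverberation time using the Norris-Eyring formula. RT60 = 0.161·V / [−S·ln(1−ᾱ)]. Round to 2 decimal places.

0.41 sec

S = Σ Sᵢ = 262.0 sq m.
Absorption A = 112·0.01 + 50·0.80 + 50·0.03 + 23.6·0.32 + 6.5·0.03 + 3·0.32 + 16.9·0.08 = 52.679 sabins.
ᾱ = 52.679 / 262.0 = 0.2011.
−S·ln(1−ᾱ) = −262.0 × ln(1 − 0.2011) = 58.824.
V = 25 × 2 × 3 = 150 m³.
RT60 = 0.161 × 150 / 58.824 = 0.41 s.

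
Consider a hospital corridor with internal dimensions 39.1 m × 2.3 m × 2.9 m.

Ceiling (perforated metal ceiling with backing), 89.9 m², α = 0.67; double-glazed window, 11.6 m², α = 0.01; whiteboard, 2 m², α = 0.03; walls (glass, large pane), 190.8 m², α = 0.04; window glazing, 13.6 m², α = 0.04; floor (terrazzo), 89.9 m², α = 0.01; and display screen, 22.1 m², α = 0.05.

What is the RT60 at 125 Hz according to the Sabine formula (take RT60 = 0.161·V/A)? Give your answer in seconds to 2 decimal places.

Summing Sᵢαᵢ: 60.233 + 0.116 + 0.060 + 7.632 + 0.544 + 0.899 + 1.105 → A = 70.589 sabins.
Room volume: 260.797 m³.
RT60 = 0.161 · V / A = 0.161 × 260.797 / 70.589 = 0.59 s.

0.59 seconds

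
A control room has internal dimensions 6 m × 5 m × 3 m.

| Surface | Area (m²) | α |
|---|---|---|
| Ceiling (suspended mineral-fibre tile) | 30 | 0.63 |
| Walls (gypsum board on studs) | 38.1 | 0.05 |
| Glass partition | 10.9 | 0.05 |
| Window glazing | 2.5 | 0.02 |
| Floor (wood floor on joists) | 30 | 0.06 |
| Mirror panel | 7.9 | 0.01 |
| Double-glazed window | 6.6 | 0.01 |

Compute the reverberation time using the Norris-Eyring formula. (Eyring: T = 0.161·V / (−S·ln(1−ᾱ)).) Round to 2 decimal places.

0.56 s

Total surface area S = 30 + 38.1 + 10.9 + 2.5 + 30 + 7.9 + 6.6 = 126.0 m².
Absorption A = 30·0.63 + 38.1·0.05 + 10.9·0.05 + 2.5·0.02 + 30·0.06 + 7.9·0.01 + 6.6·0.01 = 23.345 sabins.
Mean coefficient ᾱ = A/S = 0.1853.
Eyring denominator: −S ln(1−ᾱ) = 25.822.
V = 6 × 5 × 3 = 90 m³.
T = 0.161·V/[−S·ln(1−ᾱ)] = 0.161·90/25.822 = 0.56 s.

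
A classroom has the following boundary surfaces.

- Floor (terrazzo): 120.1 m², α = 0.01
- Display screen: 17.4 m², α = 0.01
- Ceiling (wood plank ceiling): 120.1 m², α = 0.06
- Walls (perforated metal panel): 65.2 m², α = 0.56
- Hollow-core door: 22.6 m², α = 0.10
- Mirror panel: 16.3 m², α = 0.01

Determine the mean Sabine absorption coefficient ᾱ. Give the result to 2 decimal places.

0.13

S = Σ Sᵢ = 120.1 + 17.4 + 120.1 + 65.2 + 22.6 + 16.3 = 361.7 m².
A = 120.1×0.01 + 17.4×0.01 + 120.1×0.06 + 65.2×0.56 + 22.6×0.10 + 16.3×0.01 = 47.516 sabins.
ᾱ = A/S = 0.13.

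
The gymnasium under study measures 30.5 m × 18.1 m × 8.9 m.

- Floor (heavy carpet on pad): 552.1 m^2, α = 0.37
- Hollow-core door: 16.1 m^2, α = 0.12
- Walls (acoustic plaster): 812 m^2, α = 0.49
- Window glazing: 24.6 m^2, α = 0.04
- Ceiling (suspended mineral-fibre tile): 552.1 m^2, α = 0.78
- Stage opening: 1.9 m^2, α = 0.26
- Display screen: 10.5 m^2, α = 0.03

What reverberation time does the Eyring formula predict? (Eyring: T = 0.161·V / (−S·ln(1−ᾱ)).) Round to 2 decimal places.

0.54 s

Total surface area S = 552.1 + 16.1 + 812 + 24.6 + 552.1 + 1.9 + 10.5 = 1969.3 m^2.
Absorption A = 552.1·0.37 + 16.1·0.12 + 812·0.49 + 24.6·0.04 + 552.1·0.78 + 1.9·0.26 + 10.5·0.03 = 1036.520 sabins.
ᾱ = 1036.520 / 1969.3 = 0.5263.
Eyring denominator: −S ln(1−ᾱ) = 1471.424.
V = 30.5 × 18.1 × 8.9 = 4913.245 m³.
RT60 = 0.161 × 4913.245 / 1471.424 = 0.54 s.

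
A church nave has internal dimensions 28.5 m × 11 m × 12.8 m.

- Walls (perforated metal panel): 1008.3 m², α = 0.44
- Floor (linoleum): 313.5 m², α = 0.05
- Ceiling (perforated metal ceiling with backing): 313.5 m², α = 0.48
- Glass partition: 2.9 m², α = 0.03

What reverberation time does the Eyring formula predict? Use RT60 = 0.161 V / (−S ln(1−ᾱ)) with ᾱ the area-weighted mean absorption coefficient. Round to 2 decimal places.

0.85 sec

Total surface area S = 1008.3 + 313.5 + 313.5 + 2.9 = 1638.2 m².
Absorption A = 1008.3×0.44 + 313.5×0.05 + 313.5×0.48 + 2.9×0.03 = 609.894 sabins.
ᾱ = 609.894 / 1638.2 = 0.3723.
−S·ln(1−ᾱ) = −1638.2 × ln(1 − 0.3723) = 762.898.
V = 28.5 × 11 × 12.8 = 4012.8 m³.
RT60 = 0.161 × 4012.8 / 762.898 = 0.85 s.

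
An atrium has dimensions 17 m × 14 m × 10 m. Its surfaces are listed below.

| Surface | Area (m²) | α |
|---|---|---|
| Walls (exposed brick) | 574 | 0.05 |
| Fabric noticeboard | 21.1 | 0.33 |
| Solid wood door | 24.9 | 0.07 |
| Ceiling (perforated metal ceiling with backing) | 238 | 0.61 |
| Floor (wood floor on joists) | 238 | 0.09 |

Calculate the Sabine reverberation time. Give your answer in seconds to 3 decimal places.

1.878 seconds

Summing Sᵢαᵢ: 28.700 + 6.963 + 1.743 + 145.180 + 21.420 → A = 204.006 sabins.
V = 17·14·10 = 2380 m³.
T = 0.161 V/A = 0.161·2380/204.006 = 1.878 s.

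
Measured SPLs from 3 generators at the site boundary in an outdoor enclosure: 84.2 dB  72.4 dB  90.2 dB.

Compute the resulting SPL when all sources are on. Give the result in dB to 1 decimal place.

Σ 10^(Lᵢ/10) = 1.328e+09.
L_total = 10·log₁₀(1.328e+09) = 91.2 dB.

91.2 dB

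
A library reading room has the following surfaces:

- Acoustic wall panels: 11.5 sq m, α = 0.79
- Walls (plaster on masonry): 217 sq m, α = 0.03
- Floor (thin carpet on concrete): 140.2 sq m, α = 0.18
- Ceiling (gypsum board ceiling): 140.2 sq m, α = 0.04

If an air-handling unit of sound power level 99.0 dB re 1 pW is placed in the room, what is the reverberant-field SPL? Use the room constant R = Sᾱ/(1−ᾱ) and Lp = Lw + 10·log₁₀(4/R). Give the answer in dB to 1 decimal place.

A = 46.439 sabins; S = 508.9 sq m.
ᾱ = 0.0913, so room constant R = A/(1−ᾱ) = 51.105 sq m.
Lp = 99.0 + 10·log₁₀(4/51.105) = 99.0 + (-11.06) = 87.9 dB.

87.9 dB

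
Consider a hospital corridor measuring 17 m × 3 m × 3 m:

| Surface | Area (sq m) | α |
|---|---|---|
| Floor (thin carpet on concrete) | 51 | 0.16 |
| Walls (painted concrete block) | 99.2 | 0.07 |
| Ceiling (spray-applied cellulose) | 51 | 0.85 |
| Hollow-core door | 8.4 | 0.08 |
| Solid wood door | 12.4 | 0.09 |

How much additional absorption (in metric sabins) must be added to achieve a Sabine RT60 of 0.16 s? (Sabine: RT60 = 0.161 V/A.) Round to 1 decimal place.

93.7 sabins

Equivalent absorption area: A₁ = 51·0.16 + 99.2·0.07 + 51·0.85 + 8.4·0.08 + 12.4·0.09 = 60.242 sq m.
V = 153 m³. Required absorption A₂ = 0.161 × 153 / 0.16 = 153.956 sabins.
ΔA = A₂ − A₁ = 153.956 − 60.242 = 93.7 sabins.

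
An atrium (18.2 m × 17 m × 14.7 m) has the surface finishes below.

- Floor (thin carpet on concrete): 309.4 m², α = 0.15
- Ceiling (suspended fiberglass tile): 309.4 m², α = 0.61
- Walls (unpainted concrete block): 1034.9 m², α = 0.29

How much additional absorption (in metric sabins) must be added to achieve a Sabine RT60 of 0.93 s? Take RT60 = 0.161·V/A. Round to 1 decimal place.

252.1 sabins

Summing Sᵢαᵢ: 46.410 + 188.734 + 300.121 → A₁ = 535.265 sabins.
V = 4548.18 m³. Required absorption A₂ = 0.161 × 4548.18 / 0.93 = 787.373 sabins.
Shortfall: 787.373 − 535.265 = 252.1 sabins.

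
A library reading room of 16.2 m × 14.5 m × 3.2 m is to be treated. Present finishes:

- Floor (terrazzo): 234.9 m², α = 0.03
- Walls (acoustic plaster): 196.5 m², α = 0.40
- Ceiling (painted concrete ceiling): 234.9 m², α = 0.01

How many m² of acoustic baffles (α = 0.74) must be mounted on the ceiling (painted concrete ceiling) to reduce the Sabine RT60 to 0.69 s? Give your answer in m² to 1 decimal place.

119.7

Equivalent absorption area: A₁ = 234.9×0.03 + 196.5×0.40 + 234.9×0.01 = 87.996 m².
V = 751.68 m³. Target absorption A₂ = 0.161 × 751.68 / 0.69 = 175.392 sabins.
Absorption to add: 175.392 − 87.996 = 87.396 sabins.
Net gain per m²: Δα = 0.74 − 0.01 = 0.73.
Area = ΔA/Δα = 87.396/0.73 = 119.7 m².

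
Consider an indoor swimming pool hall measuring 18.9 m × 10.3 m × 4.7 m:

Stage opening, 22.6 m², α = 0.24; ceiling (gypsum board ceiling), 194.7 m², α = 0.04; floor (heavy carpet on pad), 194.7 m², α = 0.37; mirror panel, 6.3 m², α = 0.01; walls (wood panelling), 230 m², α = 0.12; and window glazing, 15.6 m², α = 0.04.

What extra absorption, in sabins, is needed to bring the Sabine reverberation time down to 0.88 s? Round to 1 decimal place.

53.9 sabins

Total absorption A₁ = 22.6·0.24 + 194.7·0.04 + 194.7·0.37 + 6.3·0.01 + 230·0.12 + 15.6·0.04
  = 5.424 + 7.788 + 72.039 + 0.063 + 27.600 + 0.624 = 113.538 m² sabins.
For T = 0.88 s, need A₂ = 0.161·V/T = 0.161·914.949/0.88 = 167.394 sabins.
ΔA = A₂ − A₁ = 167.394 − 113.538 = 53.9 sabins.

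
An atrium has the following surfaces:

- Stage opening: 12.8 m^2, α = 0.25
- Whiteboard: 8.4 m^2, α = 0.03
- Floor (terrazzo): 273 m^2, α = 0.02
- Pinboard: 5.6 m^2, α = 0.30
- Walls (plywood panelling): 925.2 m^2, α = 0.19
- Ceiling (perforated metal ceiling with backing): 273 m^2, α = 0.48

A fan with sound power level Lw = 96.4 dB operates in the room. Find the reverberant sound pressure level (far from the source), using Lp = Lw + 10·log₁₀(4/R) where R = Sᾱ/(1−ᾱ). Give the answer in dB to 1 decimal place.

A = 317.420 sabins; S = 1498.0 m^2.
ᾱ = 317.420/1498.0 = 0.2119; R = Sᾱ/(1−ᾱ) = 317.420/(1−0.2119) = 402.766 m^2.
Lp = Lw + 10 log₁₀(4/R) = 96.4 -20.03 = 76.4 dB.

76.4 dB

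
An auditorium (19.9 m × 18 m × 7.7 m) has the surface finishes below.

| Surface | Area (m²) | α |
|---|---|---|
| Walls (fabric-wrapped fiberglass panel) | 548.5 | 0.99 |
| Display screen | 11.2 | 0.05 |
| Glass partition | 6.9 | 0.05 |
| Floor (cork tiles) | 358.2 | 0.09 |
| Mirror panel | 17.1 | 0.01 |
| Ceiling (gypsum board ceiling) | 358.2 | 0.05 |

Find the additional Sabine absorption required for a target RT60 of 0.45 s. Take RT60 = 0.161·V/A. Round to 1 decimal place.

392.6 sabins

Summing Sᵢαᵢ: 543.015 + 0.560 + 0.345 + 32.238 + 0.171 + 17.910 → A₁ = 594.239 sabins.
For T = 0.45 s, need A₂ = 0.161·V/T = 0.161·2758.14/0.45 = 986.801 sabins.
ΔA = A₂ − A₁ = 986.801 − 594.239 = 392.6 sabins.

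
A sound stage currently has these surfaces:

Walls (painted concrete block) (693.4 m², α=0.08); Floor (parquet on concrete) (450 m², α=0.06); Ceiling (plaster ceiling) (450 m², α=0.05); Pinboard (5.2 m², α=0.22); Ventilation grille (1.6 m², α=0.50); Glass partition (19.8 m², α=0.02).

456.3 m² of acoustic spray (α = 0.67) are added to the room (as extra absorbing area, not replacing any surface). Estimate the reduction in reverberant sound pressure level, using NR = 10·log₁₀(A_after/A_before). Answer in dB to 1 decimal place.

5.9 dB

Total absorption A_before = 693.4·0.08 + 450·0.06 + 450·0.05 + 5.2·0.22 + 1.6·0.50 + 19.8·0.02
  = 55.472 + 27.000 + 22.500 + 1.144 + 0.800 + 0.396 = 107.312 m² sabins.
Treatment contributes 456.3·0.67 = 305.721 sabins.
New total A_after = 413.033 sabins.
NR = 10·log₁₀(413.033/107.312) = 5.9 dB.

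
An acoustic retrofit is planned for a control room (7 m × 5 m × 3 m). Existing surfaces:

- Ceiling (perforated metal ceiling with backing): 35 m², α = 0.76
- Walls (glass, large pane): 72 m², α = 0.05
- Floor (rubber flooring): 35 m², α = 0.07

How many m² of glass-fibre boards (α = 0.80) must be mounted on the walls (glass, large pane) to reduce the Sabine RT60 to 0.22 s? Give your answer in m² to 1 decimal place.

A₁ = Σ Sᵢαᵢ = 35×0.76 + 72×0.05 + 35×0.07 = 32.650 sabins.
Required A₂ = 0.161·105/0.22 = 76.841 sabins.
Absorption to add: 76.841 − 32.650 = 44.191 sabins.
Net gain per m²: Δα = 0.80 − 0.05 = 0.75.
Panel area = 44.191 / 0.75 = 58.9 m².

58.9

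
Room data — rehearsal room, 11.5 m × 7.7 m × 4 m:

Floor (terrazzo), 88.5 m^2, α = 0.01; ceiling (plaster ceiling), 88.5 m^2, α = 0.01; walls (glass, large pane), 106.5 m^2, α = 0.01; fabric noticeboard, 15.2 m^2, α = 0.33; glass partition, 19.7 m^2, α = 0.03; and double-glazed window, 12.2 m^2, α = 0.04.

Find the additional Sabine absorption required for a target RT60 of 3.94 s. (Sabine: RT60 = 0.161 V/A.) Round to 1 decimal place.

Total absorption A₁ = 88.5*0.01 + 88.5*0.01 + 106.5*0.01 + 15.2*0.33 + 19.7*0.03 + 12.2*0.04
  = 0.885 + 0.885 + 1.065 + 5.016 + 0.591 + 0.488 = 8.930 m^2 sabins.
V = 354.2 m³. Required absorption A₂ = 0.161 × 354.2 / 3.94 = 14.474 sabins.
ΔA = A₂ − A₁ = 14.474 − 8.930 = 5.5 sabins.

5.5 sabins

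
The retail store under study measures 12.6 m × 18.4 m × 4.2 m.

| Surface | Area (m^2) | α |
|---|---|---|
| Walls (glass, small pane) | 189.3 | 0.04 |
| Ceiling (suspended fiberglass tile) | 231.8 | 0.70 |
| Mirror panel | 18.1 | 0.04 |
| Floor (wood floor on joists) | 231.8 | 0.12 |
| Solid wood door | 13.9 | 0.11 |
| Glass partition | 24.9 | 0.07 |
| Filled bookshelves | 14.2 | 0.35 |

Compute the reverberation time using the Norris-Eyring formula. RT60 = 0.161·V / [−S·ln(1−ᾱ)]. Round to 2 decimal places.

Total surface area S = 189.3 + 231.8 + 18.1 + 231.8 + 13.9 + 24.9 + 14.2 = 724.0 m^2.
Absorption A = 189.3×0.04 + 231.8×0.70 + 18.1×0.04 + 231.8×0.12 + 13.9×0.11 + 24.9×0.07 + 14.2×0.35 = 206.614 sabins.
ᾱ = 206.614 / 724.0 = 0.2854.
−S·ln(1−ᾱ) = −724.0 × ln(1 − 0.2854) = 243.287.
V = 12.6 × 18.4 × 4.2 = 973.728 m³.
T = 0.161·V/[−S·ln(1−ᾱ)] = 0.161·973.728/243.287 = 0.64 s.

0.64 s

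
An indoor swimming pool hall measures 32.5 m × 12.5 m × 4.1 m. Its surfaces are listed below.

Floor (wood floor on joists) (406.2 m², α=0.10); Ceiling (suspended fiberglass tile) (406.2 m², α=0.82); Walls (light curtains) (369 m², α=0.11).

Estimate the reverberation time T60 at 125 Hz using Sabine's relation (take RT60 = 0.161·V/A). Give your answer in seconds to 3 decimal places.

Equivalent absorption area: A = 406.2*0.10 + 406.2*0.82 + 369*0.11 = 414.294 m².
V = 32.5·12.5·4.1 = 1665.625 m³.
T = 0.161 V/A = 0.161·1665.625/414.294 = 0.647 s.

0.647 sec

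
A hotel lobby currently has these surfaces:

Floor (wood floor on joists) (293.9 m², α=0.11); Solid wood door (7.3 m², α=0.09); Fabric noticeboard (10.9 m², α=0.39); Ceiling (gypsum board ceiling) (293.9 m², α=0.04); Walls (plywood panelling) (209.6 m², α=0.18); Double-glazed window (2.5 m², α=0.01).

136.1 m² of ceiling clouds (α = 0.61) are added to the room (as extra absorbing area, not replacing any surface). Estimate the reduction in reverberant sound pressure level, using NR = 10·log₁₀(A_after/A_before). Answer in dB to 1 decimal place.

2.9 dB

A_before = Σ Sᵢαᵢ = 293.9·0.11 + 7.3·0.09 + 10.9·0.39 + 293.9·0.04 + 209.6·0.18 + 2.5·0.01 = 86.746 sabins.
Treatment contributes 136.1·0.61 = 83.021 sabins.
New total A_after = 169.767 sabins.
Reduction = 10 log₁₀(A_after/A_before) = 10 log₁₀(1.9571) = 2.9 dB.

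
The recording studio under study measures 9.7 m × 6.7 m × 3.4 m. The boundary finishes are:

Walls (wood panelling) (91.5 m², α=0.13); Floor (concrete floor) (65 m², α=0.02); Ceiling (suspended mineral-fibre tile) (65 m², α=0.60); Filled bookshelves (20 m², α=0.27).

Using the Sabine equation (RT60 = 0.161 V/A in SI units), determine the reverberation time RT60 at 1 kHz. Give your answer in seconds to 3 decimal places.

Equivalent absorption area: A = 91.5×0.13 + 65×0.02 + 65×0.60 + 20×0.27 = 57.595 m².
Volume V = 9.7 × 6.7 × 3.4 = 220.966 m³.
RT60 = 0.161 · V / A = 0.161 × 220.966 / 57.595 = 0.618 s.

0.618 sec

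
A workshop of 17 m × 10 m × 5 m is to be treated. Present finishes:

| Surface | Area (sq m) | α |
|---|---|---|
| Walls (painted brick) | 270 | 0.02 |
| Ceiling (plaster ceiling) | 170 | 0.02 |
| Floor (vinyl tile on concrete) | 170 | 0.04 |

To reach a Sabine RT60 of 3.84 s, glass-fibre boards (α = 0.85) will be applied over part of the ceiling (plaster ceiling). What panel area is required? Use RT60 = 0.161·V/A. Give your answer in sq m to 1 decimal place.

24.1

Equivalent absorption area: A₁ = 270×0.02 + 170×0.02 + 170×0.04 = 15.600 sq m.
Required A₂ = 0.161·850/3.84 = 35.638 sabins.
Absorption to add: 35.638 − 15.600 = 20.038 sabins.
Net gain per sq m: Δα = 0.85 − 0.02 = 0.83.
Panel area = 20.038 / 0.83 = 24.1 sq m.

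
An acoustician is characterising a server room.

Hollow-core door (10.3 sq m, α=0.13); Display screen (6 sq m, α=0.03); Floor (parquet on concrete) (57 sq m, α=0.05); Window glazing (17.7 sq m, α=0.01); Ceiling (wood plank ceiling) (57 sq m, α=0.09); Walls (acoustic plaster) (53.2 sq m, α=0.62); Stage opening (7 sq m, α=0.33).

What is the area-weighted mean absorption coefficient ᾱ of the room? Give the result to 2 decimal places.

S = Σ Sᵢ = 10.3 + 6 + 57 + 17.7 + 57 + 53.2 + 7 = 208.2 sq m.
Σ(Sᵢαᵢ) = 10.3×0.13 + 6×0.03 + 57×0.05 + 17.7×0.01 + 57×0.09 + 53.2×0.62 + 7×0.33 = 44.970.
ᾱ = 44.970 / 208.2 = 0.22.

0.22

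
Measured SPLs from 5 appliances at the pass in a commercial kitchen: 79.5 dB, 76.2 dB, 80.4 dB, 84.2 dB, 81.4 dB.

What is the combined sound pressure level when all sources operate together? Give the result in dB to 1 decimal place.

Converting to relative power and adding: 10^(79.5/10) + 10^(76.2/10) + 10^(80.4/10) + 10^(84.2/10) + 10^(81.4/10) = 6.415e+08.
Back to dB: 10·log₁₀ Σ = 88.1 dB.

88.1 dB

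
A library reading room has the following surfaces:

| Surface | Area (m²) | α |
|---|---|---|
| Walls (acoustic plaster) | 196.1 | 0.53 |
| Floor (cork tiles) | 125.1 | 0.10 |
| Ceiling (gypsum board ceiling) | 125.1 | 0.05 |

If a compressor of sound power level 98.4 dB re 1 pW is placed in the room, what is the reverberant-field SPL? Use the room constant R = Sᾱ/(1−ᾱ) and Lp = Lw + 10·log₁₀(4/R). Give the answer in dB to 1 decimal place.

82.1 dB

Σ(Sᵢαᵢ) = 196.1×0.53 + 125.1×0.10 + 125.1×0.05 = 122.698; total area S = 446.3 m².
ᾱ = 0.2749, so room constant R = A/(1−ᾱ) = 169.215 m².
Lp = Lw + 10 log₁₀(4/R) = 98.4 -16.26 = 82.1 dB.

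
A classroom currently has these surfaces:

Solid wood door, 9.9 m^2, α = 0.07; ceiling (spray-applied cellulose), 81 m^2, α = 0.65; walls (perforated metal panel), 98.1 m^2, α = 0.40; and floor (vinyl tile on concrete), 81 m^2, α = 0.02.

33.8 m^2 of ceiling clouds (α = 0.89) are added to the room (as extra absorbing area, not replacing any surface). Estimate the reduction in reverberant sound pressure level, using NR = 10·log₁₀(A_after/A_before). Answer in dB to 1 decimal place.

1.2 dB

A_before = Σ Sᵢαᵢ = 9.9×0.07 + 81×0.65 + 98.1×0.40 + 81×0.02 = 94.203 sabins.
Added absorption = 33.8 × 0.89 = 30.082 sabins.
A_after = 94.203 + 30.082 = 124.285 sabins.
NR = 10·log₁₀(124.285/94.203) = 1.2 dB.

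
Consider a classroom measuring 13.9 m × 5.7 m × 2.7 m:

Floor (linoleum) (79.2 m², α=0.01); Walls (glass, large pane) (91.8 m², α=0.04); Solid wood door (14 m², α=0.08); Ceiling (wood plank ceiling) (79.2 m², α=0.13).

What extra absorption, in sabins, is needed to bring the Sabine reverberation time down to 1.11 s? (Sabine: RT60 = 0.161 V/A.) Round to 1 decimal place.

15.1 sabins

Total absorption A₁ = 79.2·0.01 + 91.8·0.04 + 14·0.08 + 79.2·0.13
  = 0.792 + 3.672 + 1.120 + 10.296 = 15.880 m² sabins.
V = 213.921 m³. Required absorption A₂ = 0.161 × 213.921 / 1.11 = 31.028 sabins.
ΔA = A₂ − A₁ = 31.028 − 15.880 = 15.1 sabins.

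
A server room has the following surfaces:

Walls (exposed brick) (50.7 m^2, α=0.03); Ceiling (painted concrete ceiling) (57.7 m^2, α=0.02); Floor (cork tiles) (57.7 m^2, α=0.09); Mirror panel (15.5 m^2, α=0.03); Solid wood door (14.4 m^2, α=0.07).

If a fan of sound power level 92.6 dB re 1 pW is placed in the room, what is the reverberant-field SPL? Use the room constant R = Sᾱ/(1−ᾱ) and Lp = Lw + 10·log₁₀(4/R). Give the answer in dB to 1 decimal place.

A = 9.341 sabins; S = 196.0 m^2.
ᾱ = 9.341/196.0 = 0.0477; R = Sᾱ/(1−ᾱ) = 9.341/(1−0.0477) = 9.809 m^2.
Lp = 92.6 + 10·log₁₀(4/9.809) = 92.6 + (-3.90) = 88.7 dB.

88.7 dB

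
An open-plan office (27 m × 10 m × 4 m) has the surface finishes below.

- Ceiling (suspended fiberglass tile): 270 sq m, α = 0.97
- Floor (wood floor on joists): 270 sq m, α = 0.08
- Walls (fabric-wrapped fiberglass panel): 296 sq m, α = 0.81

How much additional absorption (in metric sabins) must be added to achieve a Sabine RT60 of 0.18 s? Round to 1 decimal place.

442.7 sabins

A₁ = Σ Sᵢαᵢ = 270×0.97 + 270×0.08 + 296×0.81 = 523.260 sabins.
For T = 0.18 s, need A₂ = 0.161·V/T = 0.161·1080/0.18 = 966.000 sabins.
Shortfall: 966.000 − 523.260 = 442.7 sabins.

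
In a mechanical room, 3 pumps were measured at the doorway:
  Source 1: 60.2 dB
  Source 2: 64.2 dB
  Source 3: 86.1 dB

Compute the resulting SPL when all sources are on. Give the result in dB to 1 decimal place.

Σ 10^(Lᵢ/10) = 4.111e+08.
Combined level = 10 log₁₀(4.111e+08) = 86.1 dB.

86.1 dB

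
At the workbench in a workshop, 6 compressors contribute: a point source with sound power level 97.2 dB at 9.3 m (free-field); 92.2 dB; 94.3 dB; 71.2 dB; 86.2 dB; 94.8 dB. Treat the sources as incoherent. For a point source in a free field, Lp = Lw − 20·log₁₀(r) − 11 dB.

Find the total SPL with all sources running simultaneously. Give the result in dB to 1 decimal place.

Source at 9.3 m: Lp = 97.2 − 20·log₁₀(9.3) − 11 = 66.8 dB.
Converting to relative power and adding: 10^(66.8/10) + 10^(92.2/10) + 10^(94.3/10) + 10^(71.2/10) + 10^(86.2/10) + 10^(94.8/10) = 7.806e+09.
Combined level = 10 log₁₀(7.806e+09) = 98.9 dB.

98.9 dB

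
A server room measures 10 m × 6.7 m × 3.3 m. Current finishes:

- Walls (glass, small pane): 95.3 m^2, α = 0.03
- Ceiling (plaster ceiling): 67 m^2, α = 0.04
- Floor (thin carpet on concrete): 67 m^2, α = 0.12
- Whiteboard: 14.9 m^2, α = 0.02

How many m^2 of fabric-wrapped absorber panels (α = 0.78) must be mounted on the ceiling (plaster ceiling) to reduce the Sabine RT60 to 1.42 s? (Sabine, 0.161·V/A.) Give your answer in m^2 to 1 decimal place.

15.1

Total absorption A₁ = 95.3·0.03 + 67·0.04 + 67·0.12 + 14.9·0.02
  = 2.859 + 2.680 + 8.040 + 0.298 = 13.877 m^2 sabins.
V = 221.1 m³. Target absorption A₂ = 0.161 × 221.1 / 1.42 = 25.068 sabins.
ΔA needed = 25.068 − 13.877 = 11.191 sabins.
Each m^2 of panel replacing the ceiling (plaster ceiling) adds (0.78 − 0.04) = 0.74 sabins.
Panel area = 11.191 / 0.74 = 15.1 m^2.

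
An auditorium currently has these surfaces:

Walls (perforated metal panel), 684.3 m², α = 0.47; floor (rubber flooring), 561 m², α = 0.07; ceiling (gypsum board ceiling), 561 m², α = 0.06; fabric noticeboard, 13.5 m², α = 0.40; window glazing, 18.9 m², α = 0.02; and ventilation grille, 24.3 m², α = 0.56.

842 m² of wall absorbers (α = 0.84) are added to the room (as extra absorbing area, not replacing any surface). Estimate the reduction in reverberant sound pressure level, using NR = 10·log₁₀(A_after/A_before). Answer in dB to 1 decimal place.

Summing Sᵢαᵢ: 321.621 + 39.270 + 33.660 + 5.400 + 0.378 + 13.608 → A_before = 413.937 sabins.
Treatment contributes 842·0.84 = 707.280 sabins.
New total A_after = 1121.217 sabins.
NR = 10·log₁₀(1121.217/413.937) = 4.3 dB.

4.3 dB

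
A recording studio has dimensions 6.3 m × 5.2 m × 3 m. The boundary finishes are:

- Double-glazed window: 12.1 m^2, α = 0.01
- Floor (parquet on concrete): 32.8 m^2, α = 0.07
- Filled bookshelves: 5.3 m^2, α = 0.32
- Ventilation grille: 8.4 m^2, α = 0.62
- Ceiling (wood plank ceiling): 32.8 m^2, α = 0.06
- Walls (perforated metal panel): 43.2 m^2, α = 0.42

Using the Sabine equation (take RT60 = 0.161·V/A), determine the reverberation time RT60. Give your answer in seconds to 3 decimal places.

Equivalent absorption area: A = 12.1×0.01 + 32.8×0.07 + 5.3×0.32 + 8.4×0.62 + 32.8×0.06 + 43.2×0.42 = 29.433 m^2.
V = 6.3·5.2·3 = 98.28 m³.
RT60 = 0.161 · V / A = 0.161 × 98.28 / 29.433 = 0.538 s.

0.538 sec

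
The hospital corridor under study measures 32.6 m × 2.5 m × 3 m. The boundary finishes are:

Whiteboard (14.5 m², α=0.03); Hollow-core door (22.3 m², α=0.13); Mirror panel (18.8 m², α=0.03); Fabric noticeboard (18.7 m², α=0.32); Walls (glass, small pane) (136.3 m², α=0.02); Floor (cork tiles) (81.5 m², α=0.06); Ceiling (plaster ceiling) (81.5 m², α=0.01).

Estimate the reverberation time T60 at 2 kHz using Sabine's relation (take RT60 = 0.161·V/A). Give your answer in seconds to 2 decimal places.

2.15 s

Summing Sᵢαᵢ: 0.435 + 2.899 + 0.564 + 5.984 + 2.726 + 4.890 + 0.815 → A = 18.313 sabins.
Room volume: 244.5 m³.
RT60 = 0.161 · V / A = 0.161 × 244.5 / 18.313 = 2.15 s.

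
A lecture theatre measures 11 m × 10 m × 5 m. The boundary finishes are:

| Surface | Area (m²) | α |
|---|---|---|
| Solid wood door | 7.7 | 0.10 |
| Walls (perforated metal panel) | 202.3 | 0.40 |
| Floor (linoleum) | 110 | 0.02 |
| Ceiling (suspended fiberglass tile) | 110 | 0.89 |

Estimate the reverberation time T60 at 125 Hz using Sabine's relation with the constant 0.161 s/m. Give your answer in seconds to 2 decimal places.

0.49 s

Summing Sᵢαᵢ: 0.770 + 80.920 + 2.200 + 97.900 → A = 181.790 sabins.
Room volume: 550 m³.
Sabine: RT60 = 0.161 × 550 / 181.790 = 0.49 s.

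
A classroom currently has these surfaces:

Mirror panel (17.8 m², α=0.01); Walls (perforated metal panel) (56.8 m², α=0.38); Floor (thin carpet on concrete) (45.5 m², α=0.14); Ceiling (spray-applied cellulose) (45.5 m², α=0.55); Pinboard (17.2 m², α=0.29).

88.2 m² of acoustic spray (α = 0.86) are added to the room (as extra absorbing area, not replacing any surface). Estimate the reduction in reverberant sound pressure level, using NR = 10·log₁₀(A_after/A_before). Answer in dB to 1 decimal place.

3.6 dB

A_before = Σ Sᵢαᵢ = 17.8·0.01 + 56.8·0.38 + 45.5·0.14 + 45.5·0.55 + 17.2·0.29 = 58.145 sabins.
Treatment contributes 88.2·0.86 = 75.852 sabins.
A_after = 58.145 + 75.852 = 133.997 sabins.
Reduction = 10 log₁₀(A_after/A_before) = 10 log₁₀(2.3045) = 3.6 dB.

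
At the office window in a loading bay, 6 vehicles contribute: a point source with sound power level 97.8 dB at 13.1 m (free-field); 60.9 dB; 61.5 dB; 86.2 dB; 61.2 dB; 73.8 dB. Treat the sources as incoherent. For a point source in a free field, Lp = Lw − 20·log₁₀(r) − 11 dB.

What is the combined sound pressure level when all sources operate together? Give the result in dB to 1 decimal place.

Source at 13.1 m: Lp = 97.8 − 20·log₁₀(13.1) − 11 = 64.5 dB.
Σ 10^(Lᵢ/10) = 4.476e+08.
Combined level = 10 log₁₀(4.476e+08) = 86.5 dB.

86.5 dB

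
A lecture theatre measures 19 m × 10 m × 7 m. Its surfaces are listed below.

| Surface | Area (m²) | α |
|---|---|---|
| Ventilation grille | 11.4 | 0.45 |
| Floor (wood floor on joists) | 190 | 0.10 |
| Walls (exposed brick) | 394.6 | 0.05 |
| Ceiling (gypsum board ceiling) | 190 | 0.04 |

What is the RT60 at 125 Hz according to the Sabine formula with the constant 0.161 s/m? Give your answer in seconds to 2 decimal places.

Equivalent absorption area: A = 11.4*0.45 + 190*0.10 + 394.6*0.05 + 190*0.04 = 51.460 m².
Volume V = 19 × 10 × 7 = 1330 m³.
Sabine: RT60 = 0.161 × 1330 / 51.460 = 4.16 s.

4.16 s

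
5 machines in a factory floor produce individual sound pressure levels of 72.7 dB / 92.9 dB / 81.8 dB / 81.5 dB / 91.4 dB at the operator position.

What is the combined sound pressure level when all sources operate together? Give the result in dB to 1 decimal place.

Sum in the linear (power) domain: Σ 10^(Lᵢ/10) = 10^(72.7/10) + 10^(92.9/10) + 10^(81.8/10) + 10^(81.5/10) + 10^(91.4/10) = 3.641e+09.
L_total = 10·log₁₀(3.641e+09) = 95.6 dB.

95.6 dB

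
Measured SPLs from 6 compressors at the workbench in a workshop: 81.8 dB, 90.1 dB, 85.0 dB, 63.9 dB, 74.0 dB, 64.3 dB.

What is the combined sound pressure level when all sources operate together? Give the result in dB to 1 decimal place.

Sum in the linear (power) domain: Σ 10^(Lᵢ/10) = 10^(81.8/10) + 10^(90.1/10) + 10^(85.0/10) + 10^(63.9/10) + 10^(74.0/10) + 10^(64.3/10) = 1.521e+09.
Back to dB: 10·log₁₀ Σ = 91.8 dB.

91.8 dB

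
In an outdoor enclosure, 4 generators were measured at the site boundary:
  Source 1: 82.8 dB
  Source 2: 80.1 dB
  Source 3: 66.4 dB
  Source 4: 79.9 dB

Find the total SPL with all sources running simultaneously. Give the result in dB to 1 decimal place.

86.0 dB

Sum in the linear (power) domain: Σ 10^(Lᵢ/10) = 10^(82.8/10) + 10^(80.1/10) + 10^(66.4/10) + 10^(79.9/10) = 3.95e+08.
L_total = 10·log₁₀(3.95e+08) = 86.0 dB.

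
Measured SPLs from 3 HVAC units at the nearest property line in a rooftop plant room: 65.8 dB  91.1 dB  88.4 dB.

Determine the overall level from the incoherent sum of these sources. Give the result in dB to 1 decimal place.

93.0 dB

Converting to relative power and adding: 10^(65.8/10) + 10^(91.1/10) + 10^(88.4/10) = 1.984e+09.
Back to dB: 10·log₁₀ Σ = 93.0 dB.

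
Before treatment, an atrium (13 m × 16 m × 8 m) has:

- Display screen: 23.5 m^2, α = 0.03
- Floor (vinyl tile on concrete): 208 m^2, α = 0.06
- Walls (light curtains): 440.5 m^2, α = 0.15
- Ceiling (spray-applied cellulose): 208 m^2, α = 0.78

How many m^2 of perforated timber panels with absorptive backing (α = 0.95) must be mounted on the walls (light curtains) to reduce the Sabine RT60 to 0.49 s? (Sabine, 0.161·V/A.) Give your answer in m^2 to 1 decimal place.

381.6

A₁ = Σ Sᵢαᵢ = 23.5*0.03 + 208*0.06 + 440.5*0.15 + 208*0.78 = 241.500 sabins.
Required A₂ = 0.161·1664/0.49 = 546.743 sabins.
ΔA needed = 546.743 − 241.500 = 305.243 sabins.
Each m^2 of panel replacing the walls (light curtains) adds (0.95 − 0.15) = 0.80 sabins.
Area = ΔA/Δα = 305.243/0.80 = 381.6 m^2.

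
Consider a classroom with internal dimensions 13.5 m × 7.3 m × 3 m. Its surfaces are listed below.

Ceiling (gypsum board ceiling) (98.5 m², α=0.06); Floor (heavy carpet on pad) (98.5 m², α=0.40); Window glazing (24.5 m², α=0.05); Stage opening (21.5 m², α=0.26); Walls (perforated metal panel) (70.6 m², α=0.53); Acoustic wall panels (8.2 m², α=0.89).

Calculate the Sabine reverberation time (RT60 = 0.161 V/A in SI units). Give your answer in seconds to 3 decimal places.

Summing Sᵢαᵢ: 5.910 + 39.400 + 1.225 + 5.590 + 37.418 + 7.298 → A = 96.841 sabins.
Volume V = 13.5 × 7.3 × 3 = 295.65 m³.
T = 0.161 V/A = 0.161·295.65/96.841 = 0.492 s.

0.492 seconds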